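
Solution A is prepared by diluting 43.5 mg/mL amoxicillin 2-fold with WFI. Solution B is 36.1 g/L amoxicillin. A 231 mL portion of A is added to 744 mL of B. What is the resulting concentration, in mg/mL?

32.7 mg/mL

C_A = 43.5 mg/mL / 2 = 21.8 mg/mL.
C_B = 36.1 g/L = 36.1 mg/mL.
C_mix = (C_A·V_A + C_B·V_B)/(V_A + V_B) = (21.8×231 + 36.1×744) / 975.0 = 32.7 mg/mL.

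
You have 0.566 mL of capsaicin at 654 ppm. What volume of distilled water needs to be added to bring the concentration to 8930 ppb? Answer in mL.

40.9 mL

8930 ppb = 8.93 ppm.
V₂ = C₁V₁/C₂ = 654 × 0.566 / 8.93 = 41.5 mL.
Diluent to add = V₂ − V₁ = 41.5 − 0.566 = 40.9 mL.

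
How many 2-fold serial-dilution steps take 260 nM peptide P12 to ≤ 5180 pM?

6

Need 2ⁿ ≥ 50.2, so n ≥ log(50.2)/log(2) = 5.65.
Minimum whole steps: n = 6.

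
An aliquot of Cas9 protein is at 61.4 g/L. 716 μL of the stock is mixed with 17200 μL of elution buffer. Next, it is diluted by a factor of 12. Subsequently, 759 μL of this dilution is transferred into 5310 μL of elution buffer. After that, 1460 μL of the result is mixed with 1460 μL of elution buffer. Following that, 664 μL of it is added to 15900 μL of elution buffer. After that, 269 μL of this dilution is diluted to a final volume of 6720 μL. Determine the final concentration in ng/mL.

Overall dilution factor = 25.02 × 12 × 7.996 × 2 × 24.95 × 24.98 = 2.99 × 10⁶.
61.4 g/L / 2.99 × 10⁶ = 2.05 × 10⁻⁵ g/L = 20.5 ng/mL.

20.5 ng/mL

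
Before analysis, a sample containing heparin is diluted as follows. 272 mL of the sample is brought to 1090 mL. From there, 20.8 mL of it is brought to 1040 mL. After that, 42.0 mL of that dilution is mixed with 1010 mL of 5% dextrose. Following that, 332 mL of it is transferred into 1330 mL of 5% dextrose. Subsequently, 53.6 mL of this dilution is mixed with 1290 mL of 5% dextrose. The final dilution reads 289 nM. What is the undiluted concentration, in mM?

182 mM

Overall dilution factor = 4.007 × 50 × 25.05 × 5.006 × 25.07 = 6.30 × 10⁵.
Original = 289 nM × 6.30 × 10⁵ = 1.82 × 10⁸ nM = 182 mM.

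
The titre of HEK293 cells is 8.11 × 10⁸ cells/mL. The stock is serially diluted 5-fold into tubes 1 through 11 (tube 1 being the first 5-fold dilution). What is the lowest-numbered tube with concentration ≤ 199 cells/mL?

tube 10

Tube n has concentration 8.11 × 10⁸ cells/mL / 5ⁿ.
Need 5ⁿ ≥ 8.11 × 10⁸ cells/mL / 199 cells/mL = 4.08 × 10⁶, so n ≥ 9.46.
First such tube: n = 10.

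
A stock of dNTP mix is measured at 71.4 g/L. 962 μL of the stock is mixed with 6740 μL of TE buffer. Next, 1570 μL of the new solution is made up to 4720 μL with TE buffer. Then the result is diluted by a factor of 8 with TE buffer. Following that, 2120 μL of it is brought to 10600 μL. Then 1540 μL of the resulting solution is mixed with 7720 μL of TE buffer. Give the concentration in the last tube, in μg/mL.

12.3 μg/mL

Overall dilution factor = 8.006 × 3.006 × 8 × 5 × 6.013 = 5789.
71.4 g/L / 5789 = 0.0123 g/L = 12.3 μg/mL.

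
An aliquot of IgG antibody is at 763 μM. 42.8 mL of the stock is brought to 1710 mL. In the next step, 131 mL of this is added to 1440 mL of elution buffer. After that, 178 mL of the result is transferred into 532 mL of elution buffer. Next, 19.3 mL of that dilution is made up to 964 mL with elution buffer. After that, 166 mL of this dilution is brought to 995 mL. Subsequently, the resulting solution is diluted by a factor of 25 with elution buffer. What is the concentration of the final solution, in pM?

53.3 pM

Overall dilution factor = 39.95 × 11.99 × 3.989 × 49.95 × 5.994 × 25 = 1.43 × 10⁷.
763 μM / 1.43 × 10⁷ = 5.33 × 10⁻⁵ μM = 53.3 pM.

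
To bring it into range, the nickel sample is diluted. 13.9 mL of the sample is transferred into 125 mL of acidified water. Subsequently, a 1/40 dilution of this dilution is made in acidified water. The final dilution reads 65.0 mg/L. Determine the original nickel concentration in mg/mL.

26.0 mg/mL

Overall dilution factor = 9.993 × 40 = 400.
Original = 65.0 mg/L × 400 = 2.60 × 10⁴ mg/L = 26.0 mg/mL.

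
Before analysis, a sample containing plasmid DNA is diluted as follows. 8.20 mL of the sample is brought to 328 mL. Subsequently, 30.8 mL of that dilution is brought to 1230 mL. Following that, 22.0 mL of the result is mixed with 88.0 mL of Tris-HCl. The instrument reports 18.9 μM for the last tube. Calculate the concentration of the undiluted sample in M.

0.151 M

Overall dilution factor = 40 × 39.94 × 5 = 7987.
Original = 18.9 μM × 7987 = 1.51 × 10⁵ μM = 0.151 M.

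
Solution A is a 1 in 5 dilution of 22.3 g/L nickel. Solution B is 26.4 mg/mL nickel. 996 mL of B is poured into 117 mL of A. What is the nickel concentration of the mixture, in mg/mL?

C_A = 22.3 g/L / 5 = 4.46 g/L.
C_B = 26.4 mg/mL = 26.4 g/L.
C_mix = (C_A·V_A + C_B·V_B)/(V_A + V_B) = (4.46×117 + 26.4×996) / 1113 = 24.1 g/L = 24.1 mg/mL.

24.1 mg/mL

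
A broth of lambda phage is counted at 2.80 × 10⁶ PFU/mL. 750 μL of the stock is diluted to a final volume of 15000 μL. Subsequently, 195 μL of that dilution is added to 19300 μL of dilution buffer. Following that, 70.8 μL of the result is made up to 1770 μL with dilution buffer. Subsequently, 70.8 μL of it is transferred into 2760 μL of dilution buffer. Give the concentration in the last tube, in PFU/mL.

1.40 PFU/mL

Overall dilution factor = 20 × 99.97 × 25 × 39.98 = 2.00 × 10⁶.
2.80 × 10⁶ PFU/mL / 2.00 × 10⁶ = 1.40 PFU/mL.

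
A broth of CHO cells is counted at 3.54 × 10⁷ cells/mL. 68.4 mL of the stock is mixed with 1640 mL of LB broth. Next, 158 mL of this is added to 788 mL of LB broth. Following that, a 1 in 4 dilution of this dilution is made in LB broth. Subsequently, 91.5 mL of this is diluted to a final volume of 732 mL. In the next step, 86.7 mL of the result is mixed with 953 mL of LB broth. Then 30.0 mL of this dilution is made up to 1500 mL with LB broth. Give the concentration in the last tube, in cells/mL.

12.3 cells/mL

Overall dilution factor = 24.98 × 5.987 × 4 × 8 × 11.99 × 50 = 2.87 × 10⁶.
3.54 × 10⁷ cells/mL / 2.87 × 10⁶ = 12.3 cells/mL.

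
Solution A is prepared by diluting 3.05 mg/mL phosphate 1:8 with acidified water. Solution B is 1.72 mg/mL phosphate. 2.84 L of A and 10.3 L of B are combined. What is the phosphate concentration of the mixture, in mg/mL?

C_A = 3.05 mg/mL / 8 = 0.381 mg/mL.
C_mix = (C_A·V_A + C_B·V_B)/(V_A + V_B) = (0.381×2.84 + 1.72×10.3) / 13.14 = 1.43 mg/mL.

1.43 mg/mL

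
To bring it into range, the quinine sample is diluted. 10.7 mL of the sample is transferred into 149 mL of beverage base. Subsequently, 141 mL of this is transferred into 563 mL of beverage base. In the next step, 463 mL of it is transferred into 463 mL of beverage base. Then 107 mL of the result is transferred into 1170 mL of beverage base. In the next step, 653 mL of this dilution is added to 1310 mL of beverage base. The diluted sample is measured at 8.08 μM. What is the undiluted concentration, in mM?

Overall dilution factor = 14.93 × 4.993 × 2 × 11.93 × 3.006 = 5347.
Original = 8.08 μM × 5347 = 4.32 × 10⁴ μM = 43.2 mM.

43.2 mM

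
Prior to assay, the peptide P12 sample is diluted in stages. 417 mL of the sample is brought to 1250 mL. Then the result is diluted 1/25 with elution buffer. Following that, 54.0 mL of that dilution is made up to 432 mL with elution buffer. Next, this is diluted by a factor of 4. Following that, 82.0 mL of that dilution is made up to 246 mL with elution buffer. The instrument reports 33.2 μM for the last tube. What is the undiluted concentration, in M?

0.239 M

Overall dilution factor = 2.998 × 25 × 8 × 4 × 3 = 7194.
Original = 33.2 μM × 7194 = 2.39 × 10⁵ μM = 0.239 M.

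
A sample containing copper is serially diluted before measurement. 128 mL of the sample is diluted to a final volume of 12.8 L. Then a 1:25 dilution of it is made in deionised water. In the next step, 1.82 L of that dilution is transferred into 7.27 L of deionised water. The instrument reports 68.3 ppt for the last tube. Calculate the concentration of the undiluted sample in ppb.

Overall dilution factor = 100 × 25 × 4.995 = 1.25 × 10⁴.
Original = 68.3 ppt × 1.25 × 10⁴ = 8.53 × 10⁵ ppt = 853 ppb.

853 ppb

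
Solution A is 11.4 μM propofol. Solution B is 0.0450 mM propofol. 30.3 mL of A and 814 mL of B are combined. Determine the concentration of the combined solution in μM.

C_B = 0.0450 mM = 45.0 μM.
C_mix = (C_A·V_A + C_B·V_B)/(V_A + V_B) = (11.4×30.3 + 45.0×814) / 844.3 = 43.8 μM.

43.8 μM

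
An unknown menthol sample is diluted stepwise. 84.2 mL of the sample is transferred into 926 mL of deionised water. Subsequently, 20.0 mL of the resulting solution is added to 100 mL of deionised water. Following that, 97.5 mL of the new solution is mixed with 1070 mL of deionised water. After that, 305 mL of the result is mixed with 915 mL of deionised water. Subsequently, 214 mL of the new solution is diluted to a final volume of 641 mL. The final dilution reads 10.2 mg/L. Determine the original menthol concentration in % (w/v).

Overall dilution factor = 12.00 × 6 × 11.97 × 4 × 2.995 = 1.03 × 10⁴.
Original = 10.2 mg/L × 1.03 × 10⁴ = 1.05 × 10⁵ mg/L = 10.5 % (w/v).

10.5 % (w/v)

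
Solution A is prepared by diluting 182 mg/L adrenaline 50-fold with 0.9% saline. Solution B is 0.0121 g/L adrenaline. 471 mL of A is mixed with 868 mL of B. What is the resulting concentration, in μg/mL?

9.12 μg/mL

C_A = 182 mg/L / 50 = 3.64 mg/L.
C_B = 0.0121 g/L = 12.1 mg/L.
C_mix = (C_A·V_A + C_B·V_B)/(V_A + V_B) = (3.64×471 + 12.1×868) / 1339 = 9.12 mg/L = 9.12 μg/mL.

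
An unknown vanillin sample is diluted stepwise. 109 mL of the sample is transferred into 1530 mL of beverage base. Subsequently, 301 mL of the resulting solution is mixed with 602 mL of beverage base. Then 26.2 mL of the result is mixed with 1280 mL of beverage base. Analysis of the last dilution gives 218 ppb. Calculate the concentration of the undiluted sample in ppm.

Overall dilution factor = 15.04 × 3 × 49.85 = 2249.
Original = 218 ppb × 2249 = 4.90 × 10⁵ ppb = 490 ppm.

490 ppm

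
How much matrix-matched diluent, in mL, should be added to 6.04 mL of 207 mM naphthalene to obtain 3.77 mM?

V₂ = C₁V₁/C₂ = 207 × 6.04 / 3.77 = 332 mL.
Diluent to add = V₂ − V₁ = 332 − 6.04 = 326 mL.

326 mL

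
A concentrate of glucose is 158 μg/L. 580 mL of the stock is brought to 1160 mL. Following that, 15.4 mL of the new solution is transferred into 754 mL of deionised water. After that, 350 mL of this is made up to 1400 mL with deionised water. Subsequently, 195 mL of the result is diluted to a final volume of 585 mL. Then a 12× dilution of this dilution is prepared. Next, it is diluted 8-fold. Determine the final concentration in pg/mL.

Overall dilution factor = 2 × 49.96 × 4 × 3 × 12 × 8 = 1.15 × 10⁵.
158 μg/L / 1.15 × 10⁵ = 1.37 × 10⁻³ μg/L = 1.37 pg/mL.

1.37 pg/mL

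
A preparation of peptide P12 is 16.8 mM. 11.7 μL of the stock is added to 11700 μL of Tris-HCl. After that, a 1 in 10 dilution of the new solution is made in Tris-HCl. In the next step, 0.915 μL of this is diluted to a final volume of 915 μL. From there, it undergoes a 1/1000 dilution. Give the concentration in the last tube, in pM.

1.68 pM

Overall dilution factor = 1001 × 10 × 1000 × 1000 = 1.00 × 10¹⁰.
16.8 mM / 1.00 × 10¹⁰ = 1.68 × 10⁻⁹ mM = 1.68 pM.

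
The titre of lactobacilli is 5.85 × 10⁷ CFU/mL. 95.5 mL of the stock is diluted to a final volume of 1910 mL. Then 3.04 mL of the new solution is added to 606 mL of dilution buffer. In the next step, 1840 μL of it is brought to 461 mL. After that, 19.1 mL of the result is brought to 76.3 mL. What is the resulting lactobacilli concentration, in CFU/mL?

14.6 CFU/mL

Overall dilution factor = 20 × 200.3 × 250.5 × 3.995 = 4.01 × 10⁶.
5.85 × 10⁷ CFU/mL / 4.01 × 10⁶ = 14.6 CFU/mL.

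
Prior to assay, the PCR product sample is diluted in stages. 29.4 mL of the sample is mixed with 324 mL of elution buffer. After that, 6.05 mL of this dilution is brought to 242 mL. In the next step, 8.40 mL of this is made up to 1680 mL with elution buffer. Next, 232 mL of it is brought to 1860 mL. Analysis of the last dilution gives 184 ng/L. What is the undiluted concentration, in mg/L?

Overall dilution factor = 12.02 × 40 × 200 × 8.017 = 7.71 × 10⁵.
Original = 184 ng/L × 7.71 × 10⁵ = 1.42 × 10⁸ ng/L = 142 mg/L.

142 mg/L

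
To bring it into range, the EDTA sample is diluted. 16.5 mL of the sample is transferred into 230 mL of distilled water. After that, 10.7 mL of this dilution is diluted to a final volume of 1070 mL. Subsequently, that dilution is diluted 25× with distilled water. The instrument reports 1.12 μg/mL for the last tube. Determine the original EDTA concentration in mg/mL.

Overall dilution factor = 14.94 × 100 × 25 = 3.73 × 10⁴.
Original = 1.12 μg/mL × 3.73 × 10⁴ = 4.18 × 10⁴ μg/mL = 41.8 mg/mL.

41.8 mg/mL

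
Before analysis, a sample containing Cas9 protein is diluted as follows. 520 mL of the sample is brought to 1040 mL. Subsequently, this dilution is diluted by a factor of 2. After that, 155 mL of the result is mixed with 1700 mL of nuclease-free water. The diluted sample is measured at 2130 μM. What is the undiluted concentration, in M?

0.102 M

Overall dilution factor = 2 × 2 × 11.97 = 47.9.
Original = 2130 μM × 47.9 = 1.02 × 10⁵ μM = 0.102 M.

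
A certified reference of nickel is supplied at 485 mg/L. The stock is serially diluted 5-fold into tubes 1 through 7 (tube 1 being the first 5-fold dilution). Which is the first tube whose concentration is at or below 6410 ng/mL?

tube 3

Tube n has concentration 485 mg/L / 5ⁿ.
Need 5ⁿ ≥ 485 mg/L / 6410 ng/mL = 75.7, so n ≥ 2.69.
First such tube: n = 3.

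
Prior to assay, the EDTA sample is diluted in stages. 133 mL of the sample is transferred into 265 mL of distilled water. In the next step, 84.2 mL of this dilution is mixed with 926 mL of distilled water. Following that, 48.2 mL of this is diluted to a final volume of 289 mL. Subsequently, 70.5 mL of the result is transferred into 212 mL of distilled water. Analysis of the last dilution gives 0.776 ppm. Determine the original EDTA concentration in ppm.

669 ppm

Overall dilution factor = 2.992 × 12.00 × 5.996 × 4.007 = 863.
Original = 0.776 ppm × 863 = 669 ppm.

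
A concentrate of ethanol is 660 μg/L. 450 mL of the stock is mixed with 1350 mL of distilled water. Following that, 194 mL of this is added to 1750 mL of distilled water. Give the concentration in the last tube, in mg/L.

0.0165 mg/L

Overall dilution factor = 4 × 10.02 = 40.1.
660 μg/L / 40.1 = 16.5 μg/L = 0.0165 mg/L.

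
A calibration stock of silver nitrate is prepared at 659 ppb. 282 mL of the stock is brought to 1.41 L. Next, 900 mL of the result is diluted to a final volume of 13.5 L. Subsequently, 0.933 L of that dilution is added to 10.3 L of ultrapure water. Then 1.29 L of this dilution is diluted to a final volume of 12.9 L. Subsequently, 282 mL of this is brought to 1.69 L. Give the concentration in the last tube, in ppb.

0.0122 ppb

Overall dilution factor = 5 × 15 × 12.04 × 10 × 5.993 = 5.41 × 10⁴.
659 ppb / 5.41 × 10⁴ = 0.0122 ppb.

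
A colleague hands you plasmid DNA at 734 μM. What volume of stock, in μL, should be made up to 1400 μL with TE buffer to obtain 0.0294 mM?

56.1 μL

0.0294 mM = 29.4 μM.
V₁ = C₂V₂/C₁ = 29.4 × 1400 / 734 = 56.1 μL.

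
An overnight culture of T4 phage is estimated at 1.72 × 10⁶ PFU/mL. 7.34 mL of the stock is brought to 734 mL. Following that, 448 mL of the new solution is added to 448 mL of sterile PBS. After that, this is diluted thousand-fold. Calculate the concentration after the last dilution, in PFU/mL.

Overall dilution factor = 100 × 2 × 1000 = 2.00 × 10⁵.
1.72 × 10⁶ PFU/mL / 2.00 × 10⁵ = 8.60 PFU/mL.

8.60 PFU/mL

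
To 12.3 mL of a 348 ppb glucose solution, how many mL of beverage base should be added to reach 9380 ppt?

444 mL

9380 ppt = 9.38 ppb.
V₂ = C₁V₁/C₂ = 348 × 12.3 / 9.38 = 456 mL.
Diluent to add = V₂ − V₁ = 456 − 12.3 = 444 mL.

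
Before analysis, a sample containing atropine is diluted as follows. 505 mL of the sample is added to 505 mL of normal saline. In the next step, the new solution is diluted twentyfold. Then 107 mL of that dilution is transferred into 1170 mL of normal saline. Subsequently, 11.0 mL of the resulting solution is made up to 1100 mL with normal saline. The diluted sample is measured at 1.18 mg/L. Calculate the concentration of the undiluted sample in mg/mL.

56.3 mg/mL

Overall dilution factor = 2 × 20 × 11.93 × 100 = 4.77 × 10⁴.
Original = 1.18 mg/L × 4.77 × 10⁴ = 5.63 × 10⁴ mg/L = 56.3 mg/mL.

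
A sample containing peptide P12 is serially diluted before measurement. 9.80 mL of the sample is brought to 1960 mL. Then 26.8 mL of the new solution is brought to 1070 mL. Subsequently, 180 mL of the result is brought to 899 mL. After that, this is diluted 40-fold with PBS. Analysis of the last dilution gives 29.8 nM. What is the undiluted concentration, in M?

Overall dilution factor = 200 × 39.93 × 4.994 × 40 = 1.60 × 10⁶.
Original = 29.8 nM × 1.60 × 10⁶ = 4.75 × 10⁷ nM = 0.0475 M.

0.0475 M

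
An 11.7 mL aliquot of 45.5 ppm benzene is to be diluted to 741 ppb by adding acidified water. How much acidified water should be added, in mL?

741 ppb = 0.741 ppm.
V₂ = C₁V₁/C₂ = 45.5 × 11.7 / 0.741 = 718 mL.
Diluent to add = V₂ − V₁ = 718 − 11.7 = 707 mL.

707 mL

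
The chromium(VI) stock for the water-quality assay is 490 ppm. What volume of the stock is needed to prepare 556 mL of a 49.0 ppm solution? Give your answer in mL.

55.6 mL

V₁ = C₂V₂/C₁ = 49.0 × 556 / 490 = 55.6 mL.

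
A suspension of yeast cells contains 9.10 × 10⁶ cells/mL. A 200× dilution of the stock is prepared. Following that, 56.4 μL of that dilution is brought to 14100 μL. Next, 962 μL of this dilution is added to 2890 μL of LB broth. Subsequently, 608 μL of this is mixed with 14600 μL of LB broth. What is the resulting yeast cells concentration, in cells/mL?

Overall dilution factor = 200 × 250 × 4.004 × 25.01 = 5.01 × 10⁶.
9.10 × 10⁶ cells/mL / 5.01 × 10⁶ = 1.82 cells/mL.

1.82 cells/mL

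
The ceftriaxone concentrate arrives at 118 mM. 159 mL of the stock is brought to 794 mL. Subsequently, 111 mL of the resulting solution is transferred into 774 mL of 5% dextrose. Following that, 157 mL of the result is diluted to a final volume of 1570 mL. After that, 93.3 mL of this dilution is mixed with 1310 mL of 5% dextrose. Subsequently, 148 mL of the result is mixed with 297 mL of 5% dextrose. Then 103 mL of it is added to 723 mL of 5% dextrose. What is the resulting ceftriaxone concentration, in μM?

Overall dilution factor = 4.994 × 7.973 × 10 × 15.04 × 3.007 × 8.019 = 1.44 × 10⁵.
118 mM / 1.44 × 10⁵ = 8.17 × 10⁻⁴ mM = 0.817 μM.

0.817 μM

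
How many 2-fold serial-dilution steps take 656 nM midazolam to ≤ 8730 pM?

7

Need 2ⁿ ≥ 75.1, so n ≥ log(75.1)/log(2) = 6.23.
Minimum whole steps: n = 7.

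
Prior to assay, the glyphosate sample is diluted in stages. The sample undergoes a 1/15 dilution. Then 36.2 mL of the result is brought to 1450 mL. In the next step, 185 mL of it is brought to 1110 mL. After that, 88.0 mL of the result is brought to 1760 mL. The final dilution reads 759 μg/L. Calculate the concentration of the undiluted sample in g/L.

Overall dilution factor = 15 × 40.06 × 6 × 20 = 7.21 × 10⁴.
Original = 759 μg/L × 7.21 × 10⁴ = 5.47 × 10⁷ μg/L = 54.7 g/L.

54.7 g/L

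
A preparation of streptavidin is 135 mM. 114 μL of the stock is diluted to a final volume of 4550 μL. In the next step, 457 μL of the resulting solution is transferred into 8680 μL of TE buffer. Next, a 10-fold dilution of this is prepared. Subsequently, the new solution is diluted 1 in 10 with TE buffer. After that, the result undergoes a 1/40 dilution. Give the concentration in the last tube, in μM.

0.0423 μM

Overall dilution factor = 39.91 × 19.99 × 10 × 10 × 40 = 3.19 × 10⁶.
135 mM / 3.19 × 10⁶ = 4.23 × 10⁻⁵ mM = 0.0423 μM.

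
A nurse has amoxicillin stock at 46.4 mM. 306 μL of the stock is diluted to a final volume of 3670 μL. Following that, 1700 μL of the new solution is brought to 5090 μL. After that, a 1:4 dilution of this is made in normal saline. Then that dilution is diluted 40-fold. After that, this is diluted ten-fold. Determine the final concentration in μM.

0.808 μM

Overall dilution factor = 11.99 × 2.994 × 4 × 40 × 10 = 5.75 × 10⁴.
46.4 mM / 5.75 × 10⁴ = 8.08 × 10⁻⁴ mM = 0.808 μM.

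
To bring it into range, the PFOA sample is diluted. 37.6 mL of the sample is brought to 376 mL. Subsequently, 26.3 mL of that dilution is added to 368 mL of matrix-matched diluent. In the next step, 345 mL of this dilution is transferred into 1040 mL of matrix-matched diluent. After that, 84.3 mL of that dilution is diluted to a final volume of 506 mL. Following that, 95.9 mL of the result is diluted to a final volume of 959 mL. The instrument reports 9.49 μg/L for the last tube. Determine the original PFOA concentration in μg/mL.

Overall dilution factor = 10 × 14.99 × 4.014 × 6.002 × 10 = 3.61 × 10⁴.
Original = 9.49 μg/L × 3.61 × 10⁴ = 3.43 × 10⁵ μg/L = 343 μg/mL.

343 μg/mL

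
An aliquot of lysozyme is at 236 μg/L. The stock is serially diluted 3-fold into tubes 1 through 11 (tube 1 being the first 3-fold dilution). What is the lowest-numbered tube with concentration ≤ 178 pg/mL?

Tube n has concentration 236 μg/L / 3ⁿ.
Need 3ⁿ ≥ 236 μg/L / 178 pg/mL = 1326, so n ≥ 6.54.
First such tube: n = 7.

tube 7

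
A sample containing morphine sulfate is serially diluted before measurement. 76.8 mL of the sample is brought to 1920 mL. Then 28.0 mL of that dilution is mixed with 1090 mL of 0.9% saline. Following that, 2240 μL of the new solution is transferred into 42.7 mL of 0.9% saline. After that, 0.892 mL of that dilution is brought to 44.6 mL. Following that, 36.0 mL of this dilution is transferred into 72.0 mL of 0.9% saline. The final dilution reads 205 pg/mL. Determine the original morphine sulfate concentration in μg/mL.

Overall dilution factor = 25 × 39.93 × 20.06 × 50 × 3 = 3.00 × 10⁶.
Original = 205 pg/mL × 3.00 × 10⁶ = 6.16 × 10⁸ pg/mL = 616 μg/mL.

616 μg/mL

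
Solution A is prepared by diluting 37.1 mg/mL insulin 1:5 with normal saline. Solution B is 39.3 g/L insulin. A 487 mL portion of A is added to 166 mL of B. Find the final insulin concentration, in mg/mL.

C_A = 37.1 mg/mL / 5 = 7.42 mg/mL.
C_B = 39.3 g/L = 39.3 mg/mL.
C_mix = (C_A·V_A + C_B·V_B)/(V_A + V_B) = (7.42×487 + 39.3×166) / 653.0 = 15.5 mg/mL.

15.5 mg/mL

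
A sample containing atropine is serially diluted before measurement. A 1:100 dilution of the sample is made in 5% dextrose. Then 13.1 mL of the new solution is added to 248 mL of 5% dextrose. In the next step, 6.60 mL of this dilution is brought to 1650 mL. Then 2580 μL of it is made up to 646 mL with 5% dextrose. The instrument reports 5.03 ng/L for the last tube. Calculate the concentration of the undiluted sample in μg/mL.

Overall dilution factor = 100 × 19.93 × 250 × 250.4 = 1.25 × 10⁸.
Original = 5.03 ng/L × 1.25 × 10⁸ = 6.28 × 10⁸ ng/L = 628 μg/mL.

628 μg/mL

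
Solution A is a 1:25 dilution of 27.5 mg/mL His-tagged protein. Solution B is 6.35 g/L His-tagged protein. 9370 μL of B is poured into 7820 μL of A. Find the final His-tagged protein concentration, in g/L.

C_A = 27.5 mg/mL / 25 = 1.10 mg/mL.
C_B = 6.35 g/L = 6.35 mg/mL.
C_mix = (C_A·V_A + C_B·V_B)/(V_A + V_B) = (1.10×7820 + 6.35×9370) / 17190 = 3.96 mg/mL = 3.96 g/L.

3.96 g/L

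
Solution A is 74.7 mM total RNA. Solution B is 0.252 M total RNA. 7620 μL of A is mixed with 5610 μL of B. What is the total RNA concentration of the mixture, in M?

C_B = 0.252 M = 252 mM.
C_mix = (C_A·V_A + C_B·V_B)/(V_A + V_B) = (74.7×7620 + 252×5610) / 13230 = 150 mM = 0.150 M.

0.150 M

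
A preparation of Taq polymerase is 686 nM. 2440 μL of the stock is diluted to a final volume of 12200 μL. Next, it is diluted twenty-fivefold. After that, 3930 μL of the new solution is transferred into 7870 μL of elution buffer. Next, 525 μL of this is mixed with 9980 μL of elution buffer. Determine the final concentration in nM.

0.0913 nM

Overall dilution factor = 5 × 25 × 3.003 × 20.01 = 7510.
686 nM / 7510 = 0.0913 nM.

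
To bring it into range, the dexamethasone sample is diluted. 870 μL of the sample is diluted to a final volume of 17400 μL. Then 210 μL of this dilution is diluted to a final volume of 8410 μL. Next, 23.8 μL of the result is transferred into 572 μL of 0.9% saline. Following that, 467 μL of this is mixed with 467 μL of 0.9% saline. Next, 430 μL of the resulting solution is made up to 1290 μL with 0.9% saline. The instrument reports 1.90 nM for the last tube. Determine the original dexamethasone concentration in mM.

Overall dilution factor = 20 × 40.05 × 25.03 × 2 × 3 = 1.20 × 10⁵.
Original = 1.90 nM × 1.20 × 10⁵ = 2.29 × 10⁵ nM = 0.229 mM.

0.229 mM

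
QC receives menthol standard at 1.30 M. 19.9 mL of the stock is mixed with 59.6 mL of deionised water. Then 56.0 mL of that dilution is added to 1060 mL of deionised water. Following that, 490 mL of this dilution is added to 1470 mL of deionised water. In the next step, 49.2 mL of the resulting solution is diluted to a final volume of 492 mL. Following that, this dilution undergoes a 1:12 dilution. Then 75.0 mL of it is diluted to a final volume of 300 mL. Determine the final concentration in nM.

8500 nM

Overall dilution factor = 3.995 × 19.93 × 4 × 10 × 12 × 4 = 1.53 × 10⁵.
1.30 M / 1.53 × 10⁵ = 8.50 × 10⁻⁶ M = 8500 nM.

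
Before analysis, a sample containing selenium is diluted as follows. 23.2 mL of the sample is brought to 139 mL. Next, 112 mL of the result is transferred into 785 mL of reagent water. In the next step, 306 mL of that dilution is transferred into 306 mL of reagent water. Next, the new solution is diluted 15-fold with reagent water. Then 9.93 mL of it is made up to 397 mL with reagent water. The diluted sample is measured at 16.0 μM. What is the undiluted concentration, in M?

Overall dilution factor = 5.991 × 8.009 × 2 × 15 × 39.98 = 5.76 × 10⁴.
Original = 16.0 μM × 5.76 × 10⁴ = 9.21 × 10⁵ μM = 0.921 M.

0.921 M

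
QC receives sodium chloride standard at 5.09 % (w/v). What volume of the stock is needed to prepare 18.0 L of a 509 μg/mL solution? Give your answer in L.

509 μg/mL = 0.0509 % (w/v).
V₁ = C₂V₂/C₁ = 0.0509 × 18.0 / 5.09 = 0.180 L.

0.180 L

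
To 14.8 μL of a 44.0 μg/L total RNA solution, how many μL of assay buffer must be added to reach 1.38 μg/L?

457 μL

V₂ = C₁V₁/C₂ = 44.0 × 14.8 / 1.38 = 472 μL.
Diluent to add = V₂ − V₁ = 472 − 14.8 = 457 μL.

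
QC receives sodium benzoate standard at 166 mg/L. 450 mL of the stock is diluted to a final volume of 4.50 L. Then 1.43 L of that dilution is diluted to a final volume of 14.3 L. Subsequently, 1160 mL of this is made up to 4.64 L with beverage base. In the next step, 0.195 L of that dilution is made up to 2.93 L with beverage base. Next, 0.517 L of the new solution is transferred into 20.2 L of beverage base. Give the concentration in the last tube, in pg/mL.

Overall dilution factor = 10 × 10 × 4 × 15.03 × 40.07 = 2.41 × 10⁵.
166 mg/L / 2.41 × 10⁵ = 6.89 × 10⁻⁴ mg/L = 689 pg/mL.

689 pg/mL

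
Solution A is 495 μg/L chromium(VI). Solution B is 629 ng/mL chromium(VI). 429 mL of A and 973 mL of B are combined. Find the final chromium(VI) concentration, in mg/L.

C_B = 629 ng/mL = 629 μg/L.
C_mix = (C_A·V_A + C_B·V_B)/(V_A + V_B) = (495×429 + 629×973) / 1402 = 588 μg/L = 0.588 mg/L.

0.588 mg/L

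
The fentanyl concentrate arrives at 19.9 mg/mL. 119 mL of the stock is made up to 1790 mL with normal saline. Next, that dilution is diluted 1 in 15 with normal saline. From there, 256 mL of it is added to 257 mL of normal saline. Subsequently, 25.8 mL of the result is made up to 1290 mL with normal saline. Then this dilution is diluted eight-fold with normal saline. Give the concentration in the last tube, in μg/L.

110 μg/L

Overall dilution factor = 15.04 × 15 × 2.004 × 50 × 8 = 1.81 × 10⁵.
19.9 mg/mL / 1.81 × 10⁵ = 1.10 × 10⁻⁴ mg/mL = 110 μg/L.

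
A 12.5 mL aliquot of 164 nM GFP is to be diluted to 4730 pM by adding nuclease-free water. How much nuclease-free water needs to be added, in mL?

421 mL

4730 pM = 4.73 nM.
V₂ = C₁V₁/C₂ = 164 × 12.5 / 4.73 = 433 mL.
Diluent to add = V₂ − V₁ = 433 − 12.5 = 421 mL.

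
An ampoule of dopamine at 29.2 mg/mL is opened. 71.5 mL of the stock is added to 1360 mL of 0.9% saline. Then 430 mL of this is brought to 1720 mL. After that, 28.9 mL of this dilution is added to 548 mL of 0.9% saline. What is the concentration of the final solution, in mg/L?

18.3 mg/L

Overall dilution factor = 20.02 × 4 × 19.96 = 1599.
29.2 mg/mL / 1599 = 0.0183 mg/mL = 18.3 mg/L.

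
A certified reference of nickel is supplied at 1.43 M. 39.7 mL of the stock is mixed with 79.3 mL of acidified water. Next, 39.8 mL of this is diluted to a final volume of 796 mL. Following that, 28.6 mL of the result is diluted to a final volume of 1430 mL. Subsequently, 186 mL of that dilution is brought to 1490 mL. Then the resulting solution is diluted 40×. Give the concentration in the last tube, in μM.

Overall dilution factor = 2.997 × 20 × 50 × 8.011 × 40 = 9.60 × 10⁵.
1.43 M / 9.60 × 10⁵ = 1.49 × 10⁻⁶ M = 1.49 μM.

1.49 μM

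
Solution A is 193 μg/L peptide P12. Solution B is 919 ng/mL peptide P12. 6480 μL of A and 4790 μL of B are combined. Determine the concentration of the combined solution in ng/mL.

C_B = 919 ng/mL = 919 μg/L.
C_mix = (C_A·V_A + C_B·V_B)/(V_A + V_B) = (193×6480 + 919×4790) / 11270 = 502 μg/L = 502 ng/mL.

502 ng/mL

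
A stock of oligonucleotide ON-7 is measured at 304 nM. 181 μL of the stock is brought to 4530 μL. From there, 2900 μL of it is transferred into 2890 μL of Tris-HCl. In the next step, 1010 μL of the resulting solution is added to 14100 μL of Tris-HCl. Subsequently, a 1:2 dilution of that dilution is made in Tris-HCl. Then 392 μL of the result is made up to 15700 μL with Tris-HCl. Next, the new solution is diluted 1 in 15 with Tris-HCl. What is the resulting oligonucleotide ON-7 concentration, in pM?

0.338 pM

Overall dilution factor = 25.03 × 1.997 × 14.96 × 2 × 40.05 × 15 = 8.98 × 10⁵.
304 nM / 8.98 × 10⁵ = 3.38 × 10⁻⁴ nM = 0.338 pM.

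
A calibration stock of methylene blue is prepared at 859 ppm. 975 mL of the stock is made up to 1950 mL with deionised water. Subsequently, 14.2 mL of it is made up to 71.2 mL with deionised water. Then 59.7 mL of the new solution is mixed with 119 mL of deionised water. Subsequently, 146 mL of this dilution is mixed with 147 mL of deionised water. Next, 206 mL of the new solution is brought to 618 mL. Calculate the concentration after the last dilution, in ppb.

Overall dilution factor = 2 × 5.014 × 2.993 × 2.007 × 3 = 181.
859 ppm / 181 = 4.75 ppm = 4750 ppb.

4750 ppb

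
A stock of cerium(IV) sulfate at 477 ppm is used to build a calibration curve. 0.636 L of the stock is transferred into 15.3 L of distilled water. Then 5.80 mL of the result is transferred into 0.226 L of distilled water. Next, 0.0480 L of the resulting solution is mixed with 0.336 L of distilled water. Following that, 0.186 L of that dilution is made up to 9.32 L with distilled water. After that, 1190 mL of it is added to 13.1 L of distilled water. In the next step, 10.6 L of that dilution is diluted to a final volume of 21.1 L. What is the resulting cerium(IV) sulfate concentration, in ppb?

0.0497 ppb

Overall dilution factor = 25.06 × 39.97 × 8 × 50.11 × 12.01 × 1.991 = 9.60 × 10⁶.
477 ppm / 9.60 × 10⁶ = 4.97 × 10⁻⁵ ppm = 0.0497 ppb.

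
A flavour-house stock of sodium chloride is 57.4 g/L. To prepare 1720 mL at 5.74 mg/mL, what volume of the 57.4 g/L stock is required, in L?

0.172 L

5.74 mg/mL = 5.74 g/L.
V₁ = C₂V₂/C₁ = 5.74 × 1720 / 57.4 = 172 mL = 0.172 L.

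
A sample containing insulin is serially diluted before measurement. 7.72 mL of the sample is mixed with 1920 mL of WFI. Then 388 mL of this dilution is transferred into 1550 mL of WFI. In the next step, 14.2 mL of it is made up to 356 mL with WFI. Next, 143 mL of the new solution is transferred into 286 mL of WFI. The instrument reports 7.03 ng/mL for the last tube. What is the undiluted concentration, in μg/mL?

Overall dilution factor = 249.7 × 4.995 × 25.07 × 3 = 9.38 × 10⁴.
Original = 7.03 ng/mL × 9.38 × 10⁴ = 6.59 × 10⁵ ng/mL = 659 μg/mL.

659 μg/mL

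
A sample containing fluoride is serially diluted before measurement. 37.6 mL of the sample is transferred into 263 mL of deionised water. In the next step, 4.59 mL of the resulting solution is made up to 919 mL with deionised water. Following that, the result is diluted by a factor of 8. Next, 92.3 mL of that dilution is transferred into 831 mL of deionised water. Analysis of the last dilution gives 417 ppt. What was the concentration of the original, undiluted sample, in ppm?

Overall dilution factor = 7.995 × 200.2 × 8 × 10.00 = 1.28 × 10⁵.
Original = 417 ppt × 1.28 × 10⁵ = 5.34 × 10⁷ ppt = 53.4 ppm.

53.4 ppm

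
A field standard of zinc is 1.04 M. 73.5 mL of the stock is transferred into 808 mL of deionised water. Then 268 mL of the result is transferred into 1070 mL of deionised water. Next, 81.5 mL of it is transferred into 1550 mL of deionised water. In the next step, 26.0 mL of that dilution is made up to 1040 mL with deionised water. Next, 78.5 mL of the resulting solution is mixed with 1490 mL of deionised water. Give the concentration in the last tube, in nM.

Overall dilution factor = 11.99 × 4.993 × 20.02 × 40 × 19.98 = 9.58 × 10⁵.
1.04 M / 9.58 × 10⁵ = 1.09 × 10⁻⁶ M = 1090 nM.

1090 nM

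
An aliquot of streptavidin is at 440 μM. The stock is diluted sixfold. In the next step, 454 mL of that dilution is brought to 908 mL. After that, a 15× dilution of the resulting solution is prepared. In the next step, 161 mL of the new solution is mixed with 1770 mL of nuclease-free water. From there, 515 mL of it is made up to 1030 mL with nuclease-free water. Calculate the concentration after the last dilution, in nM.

Overall dilution factor = 6 × 2 × 15 × 11.99 × 2 = 4318.
440 μM / 4318 = 0.102 μM = 102 nM.

102 nM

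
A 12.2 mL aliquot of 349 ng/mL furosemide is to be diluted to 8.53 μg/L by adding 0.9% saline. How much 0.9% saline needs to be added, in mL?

487 mL

8.53 μg/L = 8.53 ng/mL.
V₂ = C₁V₁/C₂ = 349 × 12.2 / 8.53 = 499 mL.
Diluent to add = V₂ − V₁ = 499 − 12.2 = 487 mL.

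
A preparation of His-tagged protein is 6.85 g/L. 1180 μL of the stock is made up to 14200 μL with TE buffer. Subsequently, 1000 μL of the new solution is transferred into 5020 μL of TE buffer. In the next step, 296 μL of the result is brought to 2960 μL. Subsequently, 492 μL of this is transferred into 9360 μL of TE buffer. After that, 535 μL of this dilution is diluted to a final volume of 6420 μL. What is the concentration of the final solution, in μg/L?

39.4 μg/L

Overall dilution factor = 12.03 × 6.020 × 10 × 20.02 × 12 = 1.74 × 10⁵.
6.85 g/L / 1.74 × 10⁵ = 3.94 × 10⁻⁵ g/L = 39.4 μg/L.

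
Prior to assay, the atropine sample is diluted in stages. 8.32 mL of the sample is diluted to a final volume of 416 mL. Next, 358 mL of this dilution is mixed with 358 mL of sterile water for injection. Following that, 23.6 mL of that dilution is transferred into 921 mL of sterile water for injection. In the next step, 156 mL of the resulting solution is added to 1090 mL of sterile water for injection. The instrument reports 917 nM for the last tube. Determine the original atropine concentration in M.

0.0293 M

Overall dilution factor = 50 × 2 × 40.03 × 7.987 = 3.20 × 10⁴.
Original = 917 nM × 3.20 × 10⁴ = 2.93 × 10⁷ nM = 0.0293 M.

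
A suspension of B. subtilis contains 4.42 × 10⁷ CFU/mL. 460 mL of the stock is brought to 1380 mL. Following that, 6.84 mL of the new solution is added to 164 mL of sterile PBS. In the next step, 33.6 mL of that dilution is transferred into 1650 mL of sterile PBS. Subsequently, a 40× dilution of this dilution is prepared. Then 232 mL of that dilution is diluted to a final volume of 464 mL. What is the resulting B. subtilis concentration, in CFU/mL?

147 CFU/mL

Overall dilution factor = 3 × 24.98 × 50.11 × 40 × 2 = 3.00 × 10⁵.
4.42 × 10⁷ CFU/mL / 3.00 × 10⁵ = 147 CFU/mL.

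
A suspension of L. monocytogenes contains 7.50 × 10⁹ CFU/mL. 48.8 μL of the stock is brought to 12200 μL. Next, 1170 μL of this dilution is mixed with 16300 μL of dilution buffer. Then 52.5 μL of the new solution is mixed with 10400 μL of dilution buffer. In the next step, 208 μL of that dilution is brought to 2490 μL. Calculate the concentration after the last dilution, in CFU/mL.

Overall dilution factor = 250 × 14.93 × 199.1 × 11.97 = 8.90 × 10⁶.
7.50 × 10⁹ CFU/mL / 8.90 × 10⁶ = 843 CFU/mL.

843 CFU/mL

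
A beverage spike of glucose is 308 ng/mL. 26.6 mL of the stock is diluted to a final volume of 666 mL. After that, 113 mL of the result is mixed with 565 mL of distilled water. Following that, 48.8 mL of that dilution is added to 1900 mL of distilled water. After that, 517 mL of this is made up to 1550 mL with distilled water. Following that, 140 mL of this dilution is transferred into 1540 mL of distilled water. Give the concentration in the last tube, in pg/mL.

1.43 pg/mL

Overall dilution factor = 25.04 × 6 × 39.93 × 2.998 × 12 = 2.16 × 10⁵.
308 ng/mL / 2.16 × 10⁵ = 1.43 × 10⁻³ ng/mL = 1.43 pg/mL.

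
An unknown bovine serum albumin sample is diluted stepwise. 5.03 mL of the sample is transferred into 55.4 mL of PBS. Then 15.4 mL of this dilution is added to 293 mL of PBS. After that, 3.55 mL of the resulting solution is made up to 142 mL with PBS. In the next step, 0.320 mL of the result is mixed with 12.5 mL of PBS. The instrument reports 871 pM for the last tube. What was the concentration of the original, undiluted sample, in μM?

Overall dilution factor = 12.01 × 20.03 × 40 × 40.06 = 3.86 × 10⁵.
Original = 871 pM × 3.86 × 10⁵ = 3.36 × 10⁸ pM = 336 μM.

336 μM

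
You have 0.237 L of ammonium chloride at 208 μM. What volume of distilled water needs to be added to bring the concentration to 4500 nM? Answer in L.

10.7 L

4500 nM = 4.50 μM.
V₂ = C₁V₁/C₂ = 208 × 0.237 / 4.50 = 11.0 L.
Diluent to add = V₂ − V₁ = 11.0 − 0.237 = 10.7 L.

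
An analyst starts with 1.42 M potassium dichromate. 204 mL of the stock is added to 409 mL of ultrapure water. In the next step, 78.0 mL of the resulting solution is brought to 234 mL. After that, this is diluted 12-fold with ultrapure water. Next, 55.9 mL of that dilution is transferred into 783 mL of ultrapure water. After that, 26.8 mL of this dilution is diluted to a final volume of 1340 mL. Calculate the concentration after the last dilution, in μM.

17.5 μM

Overall dilution factor = 3.005 × 3 × 12 × 15.01 × 50 = 8.12 × 10⁴.
1.42 M / 8.12 × 10⁴ = 1.75 × 10⁻⁵ M = 17.5 μM.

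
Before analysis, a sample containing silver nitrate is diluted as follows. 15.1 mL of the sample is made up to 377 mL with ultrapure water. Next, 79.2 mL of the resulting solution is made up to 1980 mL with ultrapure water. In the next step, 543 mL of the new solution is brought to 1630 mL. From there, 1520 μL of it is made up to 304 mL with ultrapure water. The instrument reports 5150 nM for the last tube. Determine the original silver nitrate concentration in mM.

1930 mM

Overall dilution factor = 24.97 × 25 × 3.002 × 200 = 3.75 × 10⁵.
Original = 5150 nM × 3.75 × 10⁵ = 1.93 × 10⁹ nM = 1930 mM.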